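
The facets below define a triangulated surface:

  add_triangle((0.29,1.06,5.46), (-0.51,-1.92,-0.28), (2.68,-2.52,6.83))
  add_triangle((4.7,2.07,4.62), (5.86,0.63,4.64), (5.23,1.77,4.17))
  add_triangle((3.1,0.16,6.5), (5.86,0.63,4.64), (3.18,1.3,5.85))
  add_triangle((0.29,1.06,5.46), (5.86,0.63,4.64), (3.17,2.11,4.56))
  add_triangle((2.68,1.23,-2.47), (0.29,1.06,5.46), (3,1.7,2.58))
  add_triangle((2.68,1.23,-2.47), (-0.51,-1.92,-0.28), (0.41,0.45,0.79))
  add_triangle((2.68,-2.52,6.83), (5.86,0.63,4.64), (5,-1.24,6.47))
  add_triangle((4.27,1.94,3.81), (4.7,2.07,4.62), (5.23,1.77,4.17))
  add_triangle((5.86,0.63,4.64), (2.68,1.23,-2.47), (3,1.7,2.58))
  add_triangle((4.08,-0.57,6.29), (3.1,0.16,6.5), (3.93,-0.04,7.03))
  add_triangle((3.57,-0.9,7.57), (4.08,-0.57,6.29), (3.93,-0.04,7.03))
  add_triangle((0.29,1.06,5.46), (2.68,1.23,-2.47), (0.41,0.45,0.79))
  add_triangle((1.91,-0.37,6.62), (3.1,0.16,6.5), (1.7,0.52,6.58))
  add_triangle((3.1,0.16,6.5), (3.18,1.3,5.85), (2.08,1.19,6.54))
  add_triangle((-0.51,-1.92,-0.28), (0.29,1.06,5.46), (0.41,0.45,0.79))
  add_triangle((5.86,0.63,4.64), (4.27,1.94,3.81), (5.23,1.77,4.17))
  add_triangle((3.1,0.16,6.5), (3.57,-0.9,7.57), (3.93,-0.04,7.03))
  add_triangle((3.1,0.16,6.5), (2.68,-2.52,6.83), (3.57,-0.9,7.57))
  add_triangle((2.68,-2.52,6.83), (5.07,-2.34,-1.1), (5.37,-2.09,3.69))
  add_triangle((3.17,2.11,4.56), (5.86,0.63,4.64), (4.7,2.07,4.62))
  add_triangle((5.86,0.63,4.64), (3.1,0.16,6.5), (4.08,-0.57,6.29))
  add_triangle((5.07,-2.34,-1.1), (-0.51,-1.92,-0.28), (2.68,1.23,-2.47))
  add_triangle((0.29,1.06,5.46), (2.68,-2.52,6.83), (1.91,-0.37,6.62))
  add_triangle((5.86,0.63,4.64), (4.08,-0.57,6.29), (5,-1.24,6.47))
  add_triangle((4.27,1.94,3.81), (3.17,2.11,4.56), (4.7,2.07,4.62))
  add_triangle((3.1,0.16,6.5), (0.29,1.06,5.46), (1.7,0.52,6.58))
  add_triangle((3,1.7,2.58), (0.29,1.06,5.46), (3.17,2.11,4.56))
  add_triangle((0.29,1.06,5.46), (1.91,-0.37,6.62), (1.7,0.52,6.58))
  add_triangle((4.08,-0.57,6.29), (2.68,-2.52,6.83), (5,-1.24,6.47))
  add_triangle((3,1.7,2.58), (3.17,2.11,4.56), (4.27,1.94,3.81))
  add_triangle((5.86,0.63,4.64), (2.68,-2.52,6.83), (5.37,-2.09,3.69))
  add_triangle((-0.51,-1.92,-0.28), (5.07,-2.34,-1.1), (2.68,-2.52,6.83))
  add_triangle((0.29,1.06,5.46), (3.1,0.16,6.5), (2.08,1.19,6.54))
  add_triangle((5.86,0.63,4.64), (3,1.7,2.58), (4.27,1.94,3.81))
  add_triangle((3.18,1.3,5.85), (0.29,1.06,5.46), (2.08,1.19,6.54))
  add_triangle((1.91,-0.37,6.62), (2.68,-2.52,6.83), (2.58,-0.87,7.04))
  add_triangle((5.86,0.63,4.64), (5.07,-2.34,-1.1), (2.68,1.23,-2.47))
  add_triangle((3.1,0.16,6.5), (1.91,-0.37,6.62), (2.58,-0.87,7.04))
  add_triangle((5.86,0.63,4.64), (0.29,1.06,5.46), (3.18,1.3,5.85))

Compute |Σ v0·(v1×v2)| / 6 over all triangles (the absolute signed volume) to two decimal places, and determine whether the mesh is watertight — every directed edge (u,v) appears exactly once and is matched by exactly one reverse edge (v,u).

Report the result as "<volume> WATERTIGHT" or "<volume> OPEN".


Per-triangle v0·(v1×v2)/6:
  t1: +5.6669
  t2: +1.0158
  t3: +4.3494
  t4: +6.9778
  t5: +1.3863
  t6: -0.7917
  t7: -1.2868
  t8: +0.2070
  t9: +6.3660
  t10: -0.2040
  t11: +0.9802
  t12: +0.1863
  t13: +1.3141
  t14: +1.7360
  t15: -0.4912
  t16: -0.4643
  t17: +0.6886
  t18: +0.5621
  t19: +7.6967
  t20: +1.5802
  t21: +3.4674
  t22: +4.2539
  t23: +1.9638
  t24: +2.8378
  t25: +0.2838
  t26: +0.5446
  t27: +0.0040
  t28: +0.9600
  t29: +2.8003
  t30: +0.4614
  t31: +13.8060
  t32: +13.9220
  t33: +1.5377
  t34: +0.2812
  t35: +0.4671
  t36: +0.9218
  t37: +17.6440
  t38: +0.9607
  t39: -1.5463
Σ = +103.0468 → |volume| = 103.05

Directed edges: 117 total; 9 unmatched, e.g. (3.57,-0.9,7.57)→(4.08,-0.57,6.29) → open.

103.05 OPEN


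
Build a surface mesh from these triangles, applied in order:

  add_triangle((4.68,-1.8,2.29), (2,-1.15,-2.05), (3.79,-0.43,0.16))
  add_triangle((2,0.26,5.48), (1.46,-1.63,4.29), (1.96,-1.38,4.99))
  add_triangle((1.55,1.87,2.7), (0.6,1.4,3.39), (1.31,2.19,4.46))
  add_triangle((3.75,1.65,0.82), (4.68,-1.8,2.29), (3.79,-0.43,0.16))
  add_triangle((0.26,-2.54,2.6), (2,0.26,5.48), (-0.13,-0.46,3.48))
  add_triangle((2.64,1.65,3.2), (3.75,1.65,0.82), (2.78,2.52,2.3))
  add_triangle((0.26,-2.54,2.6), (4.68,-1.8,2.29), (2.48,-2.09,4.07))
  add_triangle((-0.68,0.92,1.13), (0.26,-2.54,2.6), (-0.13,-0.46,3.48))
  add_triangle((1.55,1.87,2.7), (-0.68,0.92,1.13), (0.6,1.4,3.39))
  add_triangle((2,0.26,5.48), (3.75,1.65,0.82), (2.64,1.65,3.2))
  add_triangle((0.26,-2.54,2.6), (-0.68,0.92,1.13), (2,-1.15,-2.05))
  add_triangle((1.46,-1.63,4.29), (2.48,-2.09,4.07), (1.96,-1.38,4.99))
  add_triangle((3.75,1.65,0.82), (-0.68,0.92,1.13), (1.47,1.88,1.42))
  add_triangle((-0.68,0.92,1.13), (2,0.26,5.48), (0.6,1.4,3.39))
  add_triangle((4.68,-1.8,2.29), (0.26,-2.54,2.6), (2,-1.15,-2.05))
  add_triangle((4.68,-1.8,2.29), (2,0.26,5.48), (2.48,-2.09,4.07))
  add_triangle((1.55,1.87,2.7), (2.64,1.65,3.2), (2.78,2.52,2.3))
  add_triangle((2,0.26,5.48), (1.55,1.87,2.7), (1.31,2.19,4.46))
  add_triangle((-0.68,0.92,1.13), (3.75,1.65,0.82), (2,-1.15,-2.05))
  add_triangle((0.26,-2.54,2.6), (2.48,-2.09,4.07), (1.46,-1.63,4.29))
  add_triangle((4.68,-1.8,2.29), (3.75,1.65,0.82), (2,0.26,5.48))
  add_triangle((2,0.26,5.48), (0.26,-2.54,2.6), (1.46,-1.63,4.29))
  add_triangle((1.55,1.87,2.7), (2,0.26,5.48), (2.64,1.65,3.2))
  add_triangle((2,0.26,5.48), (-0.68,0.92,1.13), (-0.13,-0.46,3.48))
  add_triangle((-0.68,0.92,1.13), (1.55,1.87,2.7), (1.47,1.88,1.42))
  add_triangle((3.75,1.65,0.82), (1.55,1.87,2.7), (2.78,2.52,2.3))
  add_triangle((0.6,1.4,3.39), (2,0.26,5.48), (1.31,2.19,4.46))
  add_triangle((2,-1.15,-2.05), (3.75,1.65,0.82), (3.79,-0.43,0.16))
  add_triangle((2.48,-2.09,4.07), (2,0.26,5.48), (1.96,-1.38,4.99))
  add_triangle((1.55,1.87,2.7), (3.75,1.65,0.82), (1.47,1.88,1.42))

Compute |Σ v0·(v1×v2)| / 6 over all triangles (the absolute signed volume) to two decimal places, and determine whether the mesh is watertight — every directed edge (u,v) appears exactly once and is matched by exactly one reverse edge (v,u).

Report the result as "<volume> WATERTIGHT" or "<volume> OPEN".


56.43 WATERTIGHT

Per-triangle v0·(v1×v2)/6:
  t1: +2.9310
  t2: +0.3886
  t3: +0.0112
  t4: +3.2736
  t5: +3.0124
  t6: +1.6092
  t7: +3.2451
  t8: +0.5910
  t9: +0.6500
  t10: +2.5556
  t11: -0.8505
  t12: +0.5057
  t13: -0.1485
  t14: +0.7321
  t15: +6.4985
  t16: +6.2823
  t17: +0.7069
  t18: +1.5257
  t19: +0.2730
  t20: +1.4579
  t21: +11.6721
  t22: +0.8966
  t23: +1.5695
  t24: +1.7316
  t25: +0.5765
  t26: -0.6573
  t27: +0.7918
  t28: +2.4124
  t29: +1.1792
  t30: +1.0041
Σ = +56.4273 → |volume| = 56.43

Directed edges: 90 total, each appears once with its reverse present → watertight.


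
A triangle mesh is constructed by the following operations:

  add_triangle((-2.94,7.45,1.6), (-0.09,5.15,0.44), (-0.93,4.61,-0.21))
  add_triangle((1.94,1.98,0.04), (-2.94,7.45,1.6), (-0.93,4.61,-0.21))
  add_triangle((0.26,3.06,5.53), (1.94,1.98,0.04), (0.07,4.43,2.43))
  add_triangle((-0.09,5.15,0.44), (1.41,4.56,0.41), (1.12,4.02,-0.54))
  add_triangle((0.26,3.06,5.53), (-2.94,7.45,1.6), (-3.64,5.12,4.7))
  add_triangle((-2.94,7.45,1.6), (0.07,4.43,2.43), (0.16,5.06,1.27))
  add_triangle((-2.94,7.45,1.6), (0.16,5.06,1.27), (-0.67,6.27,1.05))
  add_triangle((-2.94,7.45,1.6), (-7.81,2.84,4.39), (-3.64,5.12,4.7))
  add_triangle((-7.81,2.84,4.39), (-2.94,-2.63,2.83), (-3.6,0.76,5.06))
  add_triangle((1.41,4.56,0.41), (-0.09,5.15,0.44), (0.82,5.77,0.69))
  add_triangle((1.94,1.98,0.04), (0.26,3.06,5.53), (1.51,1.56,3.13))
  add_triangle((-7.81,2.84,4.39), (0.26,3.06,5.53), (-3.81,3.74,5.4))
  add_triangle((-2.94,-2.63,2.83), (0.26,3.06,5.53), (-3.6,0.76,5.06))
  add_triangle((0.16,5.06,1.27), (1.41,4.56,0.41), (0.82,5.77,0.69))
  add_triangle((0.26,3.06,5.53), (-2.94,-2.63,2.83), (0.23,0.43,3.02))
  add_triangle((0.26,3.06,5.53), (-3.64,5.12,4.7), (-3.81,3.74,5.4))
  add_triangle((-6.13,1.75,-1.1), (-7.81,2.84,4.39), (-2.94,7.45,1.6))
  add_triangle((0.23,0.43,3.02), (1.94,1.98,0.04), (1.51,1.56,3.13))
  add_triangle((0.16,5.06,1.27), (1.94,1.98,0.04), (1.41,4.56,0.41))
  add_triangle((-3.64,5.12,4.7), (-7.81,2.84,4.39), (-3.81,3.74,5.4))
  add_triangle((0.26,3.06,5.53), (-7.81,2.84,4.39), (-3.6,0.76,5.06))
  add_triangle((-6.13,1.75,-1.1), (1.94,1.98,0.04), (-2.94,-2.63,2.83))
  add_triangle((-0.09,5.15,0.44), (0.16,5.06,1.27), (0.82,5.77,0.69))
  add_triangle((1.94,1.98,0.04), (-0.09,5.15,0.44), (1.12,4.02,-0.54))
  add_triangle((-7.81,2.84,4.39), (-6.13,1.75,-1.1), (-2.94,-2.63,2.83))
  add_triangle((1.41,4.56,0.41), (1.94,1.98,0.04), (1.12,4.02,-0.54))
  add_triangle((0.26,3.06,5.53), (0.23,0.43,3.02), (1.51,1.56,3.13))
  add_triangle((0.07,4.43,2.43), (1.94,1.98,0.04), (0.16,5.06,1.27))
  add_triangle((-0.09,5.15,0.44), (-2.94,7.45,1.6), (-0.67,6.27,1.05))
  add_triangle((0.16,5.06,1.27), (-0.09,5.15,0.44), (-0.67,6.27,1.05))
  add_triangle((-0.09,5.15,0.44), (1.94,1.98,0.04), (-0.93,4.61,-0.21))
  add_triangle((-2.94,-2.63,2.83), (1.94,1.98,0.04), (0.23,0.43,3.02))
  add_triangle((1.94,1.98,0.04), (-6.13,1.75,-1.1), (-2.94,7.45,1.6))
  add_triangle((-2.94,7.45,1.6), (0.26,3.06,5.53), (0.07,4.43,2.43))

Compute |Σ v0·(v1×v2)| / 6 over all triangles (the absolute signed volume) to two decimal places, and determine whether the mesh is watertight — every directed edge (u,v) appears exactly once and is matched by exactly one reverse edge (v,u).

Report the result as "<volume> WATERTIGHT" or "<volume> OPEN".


Per-triangle v0·(v1×v2)/6:
  t1: +2.1589
  t2: -3.6297
  t3: +5.5912
  t4: +1.1505
  t5: +16.3594
  t6: +3.5460
  t7: +1.2049
  t8: +22.3031
  t9: +13.7789
  t10: +0.2358
  t11: +2.7664
  t12: +4.0169
  t13: +9.0645
  t14: +0.4145
  t15: +3.8556
  t16: +6.7603
  t17: +37.7883
  t18: -0.1772
  t19: +0.6751
  t20: +7.9678
  t21: +16.5251
  t22: -7.5997
  t23: +0.6201
  t24: -1.3654
  t25: +22.6216
  t26: +0.9226
  t27: +1.5450
  t28: +2.0599
  t29: +0.7769
  t30: +0.5126
  t31: +1.1176
  t32: -0.1788
  t33: +7.5888
  t34: +8.3066
Σ = +189.2838 → |volume| = 189.28

Directed edges: 102 total, each appears once with its reverse present → watertight.

189.28 WATERTIGHT


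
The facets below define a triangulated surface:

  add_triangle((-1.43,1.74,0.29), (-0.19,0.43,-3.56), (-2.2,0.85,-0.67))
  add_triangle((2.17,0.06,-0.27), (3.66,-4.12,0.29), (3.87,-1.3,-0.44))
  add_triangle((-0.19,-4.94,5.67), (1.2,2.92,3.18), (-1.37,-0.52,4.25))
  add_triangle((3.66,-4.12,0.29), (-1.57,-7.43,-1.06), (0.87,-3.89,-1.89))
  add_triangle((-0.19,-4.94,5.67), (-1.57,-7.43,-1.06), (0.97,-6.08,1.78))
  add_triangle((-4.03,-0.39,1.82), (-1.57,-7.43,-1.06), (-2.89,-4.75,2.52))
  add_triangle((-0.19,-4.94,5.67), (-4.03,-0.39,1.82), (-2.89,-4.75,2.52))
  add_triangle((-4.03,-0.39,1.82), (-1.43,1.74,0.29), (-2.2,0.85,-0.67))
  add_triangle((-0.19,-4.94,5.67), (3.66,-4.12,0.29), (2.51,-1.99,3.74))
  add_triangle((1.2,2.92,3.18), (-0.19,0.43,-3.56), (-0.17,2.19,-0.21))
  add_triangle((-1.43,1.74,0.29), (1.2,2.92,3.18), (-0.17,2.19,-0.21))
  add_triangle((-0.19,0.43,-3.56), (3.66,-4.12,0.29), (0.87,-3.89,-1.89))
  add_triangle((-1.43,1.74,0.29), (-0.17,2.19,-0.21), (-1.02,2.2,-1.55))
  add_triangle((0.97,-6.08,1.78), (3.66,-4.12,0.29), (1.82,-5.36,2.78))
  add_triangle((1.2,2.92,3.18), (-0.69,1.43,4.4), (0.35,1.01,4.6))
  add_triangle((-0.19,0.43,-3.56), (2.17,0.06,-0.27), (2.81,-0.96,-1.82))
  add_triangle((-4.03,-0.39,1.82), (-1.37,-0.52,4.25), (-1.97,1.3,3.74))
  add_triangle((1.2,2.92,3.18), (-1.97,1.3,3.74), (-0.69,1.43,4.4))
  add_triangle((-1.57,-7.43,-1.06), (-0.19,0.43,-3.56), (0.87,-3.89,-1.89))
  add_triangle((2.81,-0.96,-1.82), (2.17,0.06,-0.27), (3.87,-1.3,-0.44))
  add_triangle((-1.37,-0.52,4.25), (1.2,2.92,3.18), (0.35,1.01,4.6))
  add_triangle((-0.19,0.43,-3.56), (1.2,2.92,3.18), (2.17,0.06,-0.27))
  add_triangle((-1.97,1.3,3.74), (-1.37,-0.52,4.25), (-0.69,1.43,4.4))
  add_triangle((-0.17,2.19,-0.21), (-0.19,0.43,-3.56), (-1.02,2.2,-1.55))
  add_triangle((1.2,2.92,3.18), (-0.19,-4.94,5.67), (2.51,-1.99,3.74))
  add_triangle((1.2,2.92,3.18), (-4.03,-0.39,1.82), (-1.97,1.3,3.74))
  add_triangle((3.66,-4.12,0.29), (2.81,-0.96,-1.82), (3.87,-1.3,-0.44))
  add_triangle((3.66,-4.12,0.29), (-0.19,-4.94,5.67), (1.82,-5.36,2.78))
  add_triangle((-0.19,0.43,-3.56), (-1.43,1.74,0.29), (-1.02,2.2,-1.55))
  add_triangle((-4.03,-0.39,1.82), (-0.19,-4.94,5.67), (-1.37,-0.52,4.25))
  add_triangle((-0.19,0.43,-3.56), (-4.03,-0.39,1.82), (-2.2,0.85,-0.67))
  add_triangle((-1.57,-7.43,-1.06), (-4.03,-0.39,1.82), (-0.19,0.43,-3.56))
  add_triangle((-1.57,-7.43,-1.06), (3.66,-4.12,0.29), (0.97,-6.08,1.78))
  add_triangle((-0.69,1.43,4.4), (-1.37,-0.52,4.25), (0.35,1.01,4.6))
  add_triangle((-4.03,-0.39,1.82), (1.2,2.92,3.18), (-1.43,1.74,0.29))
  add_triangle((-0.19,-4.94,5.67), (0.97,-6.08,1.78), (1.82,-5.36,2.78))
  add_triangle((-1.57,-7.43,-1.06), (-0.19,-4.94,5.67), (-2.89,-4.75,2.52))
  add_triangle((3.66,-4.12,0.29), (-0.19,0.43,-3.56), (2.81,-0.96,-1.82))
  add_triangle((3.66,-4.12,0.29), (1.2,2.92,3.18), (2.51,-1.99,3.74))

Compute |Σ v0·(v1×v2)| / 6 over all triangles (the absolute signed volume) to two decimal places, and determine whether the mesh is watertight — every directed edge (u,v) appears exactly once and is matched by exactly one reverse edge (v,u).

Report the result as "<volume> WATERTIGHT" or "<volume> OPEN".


Per-triangle v0·(v1×v2)/6:
  t1: +1.6197
  t2: +0.3159
  t3: +10.5313
  t4: +9.3292
  t5: +14.9999
  t6: +11.2503
  t7: +12.7510
  t8: +1.8448
  t9: +14.0301
  t10: +1.6345
  t11: +1.8733
  t12: +6.5523
  t13: +0.7745
  t14: +4.5799
  t15: +2.0863
  t16: +1.5764
  t17: +4.3774
  t18: +2.0192
  t19: +8.0519
  t20: +0.7638
  t21: -1.8171
  t22: +4.2656
  t23: +1.9725
  t24: +1.0142
  t25: +12.6055
  t26: +1.6415
  t27: +2.8049
  t28: +3.1965
  t29: +0.7391
  t30: +10.5508
  t31: +2.1018
  t32: +18.3551
  t33: +12.4020
  t34: +1.7440
  t35: +5.3659
  t36: +5.3298
  t37: +18.2716
  t38: +4.4949
  t39: +7.6531
Σ = +223.6535 → |volume| = 223.65

Directed edges: 117 total; 3 unmatched, e.g. (2.17,0.06,-0.27)→(3.66,-4.12,0.29) → open.

223.65 OPEN


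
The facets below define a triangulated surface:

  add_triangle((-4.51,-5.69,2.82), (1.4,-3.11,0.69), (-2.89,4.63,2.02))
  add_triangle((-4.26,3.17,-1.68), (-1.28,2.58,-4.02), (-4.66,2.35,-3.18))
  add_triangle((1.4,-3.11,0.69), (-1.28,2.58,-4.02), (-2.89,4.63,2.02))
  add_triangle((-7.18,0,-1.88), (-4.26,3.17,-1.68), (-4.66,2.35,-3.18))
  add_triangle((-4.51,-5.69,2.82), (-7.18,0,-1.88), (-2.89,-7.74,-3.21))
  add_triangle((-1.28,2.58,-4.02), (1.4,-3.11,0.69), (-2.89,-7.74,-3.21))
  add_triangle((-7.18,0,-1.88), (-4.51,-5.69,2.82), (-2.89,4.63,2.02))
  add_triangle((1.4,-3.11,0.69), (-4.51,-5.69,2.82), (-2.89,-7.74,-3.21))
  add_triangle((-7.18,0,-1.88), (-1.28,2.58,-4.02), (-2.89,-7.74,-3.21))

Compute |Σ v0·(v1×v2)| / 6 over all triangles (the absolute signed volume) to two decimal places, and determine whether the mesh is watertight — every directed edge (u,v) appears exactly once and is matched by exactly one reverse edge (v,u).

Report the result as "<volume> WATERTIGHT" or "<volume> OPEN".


189.91 OPEN

Per-triangle v0·(v1×v2)/6:
  t1: +10.5187
  t2: +4.3405
  t3: -1.6272
  t4: +5.8468
  t5: +53.7616
  t6: +11.0879
  t7: +41.0739
  t8: +23.2063
  t9: +41.7041
Σ = +189.9125 → |volume| = 189.91

Directed edges: 27 total; 7 unmatched, e.g. (-4.26,3.17,-1.68)→(-1.28,2.58,-4.02) → open.


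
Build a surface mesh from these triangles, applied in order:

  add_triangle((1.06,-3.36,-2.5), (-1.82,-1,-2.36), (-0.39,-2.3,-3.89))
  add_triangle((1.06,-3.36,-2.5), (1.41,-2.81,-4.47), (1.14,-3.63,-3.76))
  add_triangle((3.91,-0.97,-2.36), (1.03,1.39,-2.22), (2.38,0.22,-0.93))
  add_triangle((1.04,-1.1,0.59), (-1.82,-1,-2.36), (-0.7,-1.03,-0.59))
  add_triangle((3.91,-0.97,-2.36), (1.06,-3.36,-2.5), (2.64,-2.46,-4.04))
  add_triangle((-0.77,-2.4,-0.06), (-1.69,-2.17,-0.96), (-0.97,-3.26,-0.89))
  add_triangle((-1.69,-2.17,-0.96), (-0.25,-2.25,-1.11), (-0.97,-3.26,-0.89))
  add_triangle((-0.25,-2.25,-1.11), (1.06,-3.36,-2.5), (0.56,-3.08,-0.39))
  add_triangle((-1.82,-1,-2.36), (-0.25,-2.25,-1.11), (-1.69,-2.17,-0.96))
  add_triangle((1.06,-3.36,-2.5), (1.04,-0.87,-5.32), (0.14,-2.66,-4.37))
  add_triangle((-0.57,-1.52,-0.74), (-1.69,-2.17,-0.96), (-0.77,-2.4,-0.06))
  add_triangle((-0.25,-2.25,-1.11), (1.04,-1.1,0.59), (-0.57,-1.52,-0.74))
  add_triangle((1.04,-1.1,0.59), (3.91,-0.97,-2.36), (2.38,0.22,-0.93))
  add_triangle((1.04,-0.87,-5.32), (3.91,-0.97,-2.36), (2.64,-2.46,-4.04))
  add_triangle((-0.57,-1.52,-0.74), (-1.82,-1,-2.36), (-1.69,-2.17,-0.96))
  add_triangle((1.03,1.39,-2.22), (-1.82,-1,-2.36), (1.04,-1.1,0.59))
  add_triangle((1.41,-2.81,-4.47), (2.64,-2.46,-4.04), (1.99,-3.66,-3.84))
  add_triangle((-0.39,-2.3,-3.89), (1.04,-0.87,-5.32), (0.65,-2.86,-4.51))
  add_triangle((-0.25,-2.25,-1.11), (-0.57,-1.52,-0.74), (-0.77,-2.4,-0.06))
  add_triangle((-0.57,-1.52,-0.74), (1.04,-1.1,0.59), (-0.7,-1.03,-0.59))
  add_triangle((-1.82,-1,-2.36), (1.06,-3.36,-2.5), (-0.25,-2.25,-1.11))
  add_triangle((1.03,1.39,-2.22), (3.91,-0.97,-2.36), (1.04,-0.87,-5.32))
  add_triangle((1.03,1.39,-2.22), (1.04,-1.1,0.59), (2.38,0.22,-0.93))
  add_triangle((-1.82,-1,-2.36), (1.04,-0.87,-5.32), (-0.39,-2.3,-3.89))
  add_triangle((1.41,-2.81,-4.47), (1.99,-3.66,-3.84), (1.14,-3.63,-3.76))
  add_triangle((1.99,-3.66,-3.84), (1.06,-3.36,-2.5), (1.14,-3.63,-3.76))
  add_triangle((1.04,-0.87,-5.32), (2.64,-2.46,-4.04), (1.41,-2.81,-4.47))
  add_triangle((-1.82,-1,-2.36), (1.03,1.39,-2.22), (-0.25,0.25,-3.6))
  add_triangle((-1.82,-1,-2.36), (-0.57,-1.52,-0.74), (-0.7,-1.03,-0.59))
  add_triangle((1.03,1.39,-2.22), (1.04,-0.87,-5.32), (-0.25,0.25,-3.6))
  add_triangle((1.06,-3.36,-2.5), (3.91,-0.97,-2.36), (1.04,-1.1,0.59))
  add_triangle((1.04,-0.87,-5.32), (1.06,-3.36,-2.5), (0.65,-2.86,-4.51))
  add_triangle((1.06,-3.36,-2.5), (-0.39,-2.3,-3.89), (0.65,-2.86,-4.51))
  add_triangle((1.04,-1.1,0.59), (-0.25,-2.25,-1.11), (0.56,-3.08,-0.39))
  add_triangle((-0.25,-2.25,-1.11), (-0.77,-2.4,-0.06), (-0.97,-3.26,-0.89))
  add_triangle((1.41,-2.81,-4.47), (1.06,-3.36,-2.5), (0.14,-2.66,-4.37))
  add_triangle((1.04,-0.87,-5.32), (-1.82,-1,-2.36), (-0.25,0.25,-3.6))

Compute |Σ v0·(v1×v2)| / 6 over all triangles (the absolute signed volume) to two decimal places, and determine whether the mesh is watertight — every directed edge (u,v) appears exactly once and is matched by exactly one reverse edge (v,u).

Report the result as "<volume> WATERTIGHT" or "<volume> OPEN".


Per-triangle v0·(v1×v2)/6:
  t1: +1.5959
  t2: -0.3174
  t3: +1.3873
  t4: -0.3096
  t5: +2.7495
  t6: +0.3489
  t7: +0.3651
  t8: +0.8921
  t9: +1.0851
  t10: -2.8545
  t11: -0.2492
  t12: +0.1747
  t13: +0.9210
  t14: +4.5438
  t15: -0.4511
  t16: -1.9923
  t17: +1.3140
  t18: +1.8233
  t19: -0.1672
  t20: +0.0569
  t21: +1.5432
  t22: +5.6691
  t23: -0.3506
  t24: +2.7393
  t25: +0.7774
  t26: +0.4987
  t27: +2.5553
  t28: +0.4011
  t29: +0.1165
  t30: +1.9257
  t31: +3.4783
  t32: +1.6813
  t33: +1.1804
  t34: -0.1090
  t35: +0.1206
  t36: +1.6325
  t37: +2.2159
Σ = +36.9916 → |volume| = 36.99

Directed edges: 111 total; 9 unmatched, e.g. (1.06,-3.36,-2.5)→(2.64,-2.46,-4.04) → open.

36.99 OPEN


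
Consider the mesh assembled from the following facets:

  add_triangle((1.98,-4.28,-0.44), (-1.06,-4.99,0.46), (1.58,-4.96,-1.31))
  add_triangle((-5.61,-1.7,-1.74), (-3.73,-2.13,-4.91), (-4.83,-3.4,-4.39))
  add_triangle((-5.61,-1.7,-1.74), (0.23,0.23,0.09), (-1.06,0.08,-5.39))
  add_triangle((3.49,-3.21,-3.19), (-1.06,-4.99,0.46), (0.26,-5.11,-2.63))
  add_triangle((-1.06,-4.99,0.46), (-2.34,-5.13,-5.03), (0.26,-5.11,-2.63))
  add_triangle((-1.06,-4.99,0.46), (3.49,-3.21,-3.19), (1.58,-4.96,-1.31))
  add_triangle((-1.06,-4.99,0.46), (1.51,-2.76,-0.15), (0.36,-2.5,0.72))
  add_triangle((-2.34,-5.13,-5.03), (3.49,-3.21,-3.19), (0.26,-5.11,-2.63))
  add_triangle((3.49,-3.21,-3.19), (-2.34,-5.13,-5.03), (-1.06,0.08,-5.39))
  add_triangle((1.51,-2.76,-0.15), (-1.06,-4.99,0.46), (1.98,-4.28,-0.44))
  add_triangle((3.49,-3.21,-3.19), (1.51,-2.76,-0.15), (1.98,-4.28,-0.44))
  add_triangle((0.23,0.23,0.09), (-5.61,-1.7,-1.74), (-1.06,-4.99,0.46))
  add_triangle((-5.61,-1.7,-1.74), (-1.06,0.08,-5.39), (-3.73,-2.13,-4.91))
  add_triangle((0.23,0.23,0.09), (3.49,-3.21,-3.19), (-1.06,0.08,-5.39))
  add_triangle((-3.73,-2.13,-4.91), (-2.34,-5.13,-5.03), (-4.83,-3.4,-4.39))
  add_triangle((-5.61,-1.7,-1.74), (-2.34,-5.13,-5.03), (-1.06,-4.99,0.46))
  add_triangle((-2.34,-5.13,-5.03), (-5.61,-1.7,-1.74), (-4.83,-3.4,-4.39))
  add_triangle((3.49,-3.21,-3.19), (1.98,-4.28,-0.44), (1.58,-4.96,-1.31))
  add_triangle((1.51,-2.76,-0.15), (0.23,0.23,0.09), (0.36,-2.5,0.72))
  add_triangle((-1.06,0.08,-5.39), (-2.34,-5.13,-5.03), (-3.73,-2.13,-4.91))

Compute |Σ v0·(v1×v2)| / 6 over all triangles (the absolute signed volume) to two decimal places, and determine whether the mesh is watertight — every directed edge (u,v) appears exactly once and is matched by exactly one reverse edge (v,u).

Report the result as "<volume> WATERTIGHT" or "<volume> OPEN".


113.18 OPEN

Per-triangle v0·(v1×v2)/6:
  t1: +2.4185
  t2: +4.0919
  t3: +0.7656
  t4: +6.8588
  t5: +9.3822
  t6: +1.5036
  t7: +1.1532
  t8: +10.1773
  t9: +23.2034
  t10: +0.4832
  t11: +0.6670
  t12: +0.1997
  t13: +6.1387
  t14: +1.4769
  t15: +5.4194
  t16: +22.0497
  t17: +4.1611
  t18: +2.6022
  t19: +0.1760
  t20: +10.2519
Σ = +113.1801 → |volume| = 113.18

Directed edges: 60 total; 6 unmatched, e.g. (0.36,-2.5,0.72)→(-1.06,-4.99,0.46) → open.


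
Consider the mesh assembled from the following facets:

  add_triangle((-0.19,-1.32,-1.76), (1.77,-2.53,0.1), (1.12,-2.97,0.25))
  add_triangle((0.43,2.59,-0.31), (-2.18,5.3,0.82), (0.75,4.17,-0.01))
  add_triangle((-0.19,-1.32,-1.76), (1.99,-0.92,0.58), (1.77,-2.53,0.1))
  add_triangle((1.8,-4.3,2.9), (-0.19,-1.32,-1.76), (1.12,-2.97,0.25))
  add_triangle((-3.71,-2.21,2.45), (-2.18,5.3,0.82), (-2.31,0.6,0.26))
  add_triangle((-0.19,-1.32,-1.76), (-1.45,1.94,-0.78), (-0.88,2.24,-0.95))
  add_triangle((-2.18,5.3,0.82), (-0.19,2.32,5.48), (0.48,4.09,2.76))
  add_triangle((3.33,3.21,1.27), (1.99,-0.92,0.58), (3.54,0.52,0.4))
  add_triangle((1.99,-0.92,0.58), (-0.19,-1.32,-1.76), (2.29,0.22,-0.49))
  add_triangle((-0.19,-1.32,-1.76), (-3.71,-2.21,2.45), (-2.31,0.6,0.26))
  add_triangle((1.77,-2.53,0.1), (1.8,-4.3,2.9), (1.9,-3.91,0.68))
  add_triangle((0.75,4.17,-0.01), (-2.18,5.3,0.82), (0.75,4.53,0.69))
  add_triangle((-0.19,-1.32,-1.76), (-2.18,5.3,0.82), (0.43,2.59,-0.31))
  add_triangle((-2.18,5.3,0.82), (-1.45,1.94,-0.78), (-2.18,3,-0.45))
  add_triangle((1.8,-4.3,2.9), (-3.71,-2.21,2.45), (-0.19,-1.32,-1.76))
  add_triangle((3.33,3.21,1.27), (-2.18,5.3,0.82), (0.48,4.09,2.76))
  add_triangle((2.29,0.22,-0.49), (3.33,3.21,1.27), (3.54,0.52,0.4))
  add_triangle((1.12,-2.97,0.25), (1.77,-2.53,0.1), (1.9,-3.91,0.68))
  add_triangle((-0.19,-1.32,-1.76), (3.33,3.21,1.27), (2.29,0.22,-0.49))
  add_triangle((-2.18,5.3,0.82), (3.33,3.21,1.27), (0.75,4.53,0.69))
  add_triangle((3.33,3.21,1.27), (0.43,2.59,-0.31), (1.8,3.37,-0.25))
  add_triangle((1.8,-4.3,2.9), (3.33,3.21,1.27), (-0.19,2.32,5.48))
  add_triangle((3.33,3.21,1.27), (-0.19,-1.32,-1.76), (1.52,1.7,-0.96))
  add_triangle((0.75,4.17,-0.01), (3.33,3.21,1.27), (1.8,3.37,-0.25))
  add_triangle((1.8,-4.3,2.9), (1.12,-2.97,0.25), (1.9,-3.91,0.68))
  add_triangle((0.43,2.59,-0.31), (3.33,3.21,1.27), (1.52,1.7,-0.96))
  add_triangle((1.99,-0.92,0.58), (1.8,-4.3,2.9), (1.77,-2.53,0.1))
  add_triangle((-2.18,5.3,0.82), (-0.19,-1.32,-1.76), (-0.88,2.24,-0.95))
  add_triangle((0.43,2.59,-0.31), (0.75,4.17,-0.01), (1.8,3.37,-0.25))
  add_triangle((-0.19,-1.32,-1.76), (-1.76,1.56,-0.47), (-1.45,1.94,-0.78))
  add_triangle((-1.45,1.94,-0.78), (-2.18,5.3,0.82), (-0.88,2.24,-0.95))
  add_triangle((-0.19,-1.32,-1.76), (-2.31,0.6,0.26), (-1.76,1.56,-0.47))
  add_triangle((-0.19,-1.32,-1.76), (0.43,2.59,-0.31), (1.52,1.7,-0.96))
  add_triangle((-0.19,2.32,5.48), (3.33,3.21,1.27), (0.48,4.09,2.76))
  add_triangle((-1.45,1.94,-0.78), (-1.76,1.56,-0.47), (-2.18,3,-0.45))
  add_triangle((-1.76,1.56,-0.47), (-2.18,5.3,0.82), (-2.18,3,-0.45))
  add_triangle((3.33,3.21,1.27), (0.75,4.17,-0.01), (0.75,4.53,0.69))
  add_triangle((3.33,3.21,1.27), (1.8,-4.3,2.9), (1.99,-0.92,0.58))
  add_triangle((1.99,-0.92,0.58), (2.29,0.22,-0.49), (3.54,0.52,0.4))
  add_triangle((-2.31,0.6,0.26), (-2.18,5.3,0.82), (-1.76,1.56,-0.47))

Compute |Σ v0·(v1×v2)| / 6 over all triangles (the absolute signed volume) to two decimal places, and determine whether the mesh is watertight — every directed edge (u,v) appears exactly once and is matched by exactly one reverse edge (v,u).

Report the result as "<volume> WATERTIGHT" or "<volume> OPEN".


93.96 OPEN

Per-triangle v0·(v1×v2)/6:
  t1: +0.7942
  t2: +0.6823
  t3: +0.7736
  t4: +0.6988
  t5: +4.4062
  t6: +0.6070
  t7: +8.3453
  t8: +1.2094
  t9: +1.2634
  t10: +3.2481
  t11: +0.6940
  t12: +1.4887
  t13: +2.5151
  t14: +0.3761
  t15: +9.3143
  t16: +7.2610
  t17: +1.1406
  t18: +0.1655
  t19: +1.0012
  t20: +1.8299
  t21: -0.7006
  t22: +21.6731
  t23: +1.1914
  t24: +1.5230
  t25: +0.5036
  t26: +1.7973
  t27: +1.8269
  t28: -0.8963
  t29: +0.2581
  t30: +0.4998
  t31: +0.7862
  t32: +1.1086
  t33: +1.0153
  t34: +7.5979
  t35: +0.1484
  t36: +0.3086
  t37: +1.3983
  t38: +4.0862
  t39: +0.5599
  t40: +1.4616
Σ = +93.9619 → |volume| = 93.96

Directed edges: 120 total; 4 unmatched, e.g. (-3.71,-2.21,2.45)→(-2.18,5.3,0.82) → open.


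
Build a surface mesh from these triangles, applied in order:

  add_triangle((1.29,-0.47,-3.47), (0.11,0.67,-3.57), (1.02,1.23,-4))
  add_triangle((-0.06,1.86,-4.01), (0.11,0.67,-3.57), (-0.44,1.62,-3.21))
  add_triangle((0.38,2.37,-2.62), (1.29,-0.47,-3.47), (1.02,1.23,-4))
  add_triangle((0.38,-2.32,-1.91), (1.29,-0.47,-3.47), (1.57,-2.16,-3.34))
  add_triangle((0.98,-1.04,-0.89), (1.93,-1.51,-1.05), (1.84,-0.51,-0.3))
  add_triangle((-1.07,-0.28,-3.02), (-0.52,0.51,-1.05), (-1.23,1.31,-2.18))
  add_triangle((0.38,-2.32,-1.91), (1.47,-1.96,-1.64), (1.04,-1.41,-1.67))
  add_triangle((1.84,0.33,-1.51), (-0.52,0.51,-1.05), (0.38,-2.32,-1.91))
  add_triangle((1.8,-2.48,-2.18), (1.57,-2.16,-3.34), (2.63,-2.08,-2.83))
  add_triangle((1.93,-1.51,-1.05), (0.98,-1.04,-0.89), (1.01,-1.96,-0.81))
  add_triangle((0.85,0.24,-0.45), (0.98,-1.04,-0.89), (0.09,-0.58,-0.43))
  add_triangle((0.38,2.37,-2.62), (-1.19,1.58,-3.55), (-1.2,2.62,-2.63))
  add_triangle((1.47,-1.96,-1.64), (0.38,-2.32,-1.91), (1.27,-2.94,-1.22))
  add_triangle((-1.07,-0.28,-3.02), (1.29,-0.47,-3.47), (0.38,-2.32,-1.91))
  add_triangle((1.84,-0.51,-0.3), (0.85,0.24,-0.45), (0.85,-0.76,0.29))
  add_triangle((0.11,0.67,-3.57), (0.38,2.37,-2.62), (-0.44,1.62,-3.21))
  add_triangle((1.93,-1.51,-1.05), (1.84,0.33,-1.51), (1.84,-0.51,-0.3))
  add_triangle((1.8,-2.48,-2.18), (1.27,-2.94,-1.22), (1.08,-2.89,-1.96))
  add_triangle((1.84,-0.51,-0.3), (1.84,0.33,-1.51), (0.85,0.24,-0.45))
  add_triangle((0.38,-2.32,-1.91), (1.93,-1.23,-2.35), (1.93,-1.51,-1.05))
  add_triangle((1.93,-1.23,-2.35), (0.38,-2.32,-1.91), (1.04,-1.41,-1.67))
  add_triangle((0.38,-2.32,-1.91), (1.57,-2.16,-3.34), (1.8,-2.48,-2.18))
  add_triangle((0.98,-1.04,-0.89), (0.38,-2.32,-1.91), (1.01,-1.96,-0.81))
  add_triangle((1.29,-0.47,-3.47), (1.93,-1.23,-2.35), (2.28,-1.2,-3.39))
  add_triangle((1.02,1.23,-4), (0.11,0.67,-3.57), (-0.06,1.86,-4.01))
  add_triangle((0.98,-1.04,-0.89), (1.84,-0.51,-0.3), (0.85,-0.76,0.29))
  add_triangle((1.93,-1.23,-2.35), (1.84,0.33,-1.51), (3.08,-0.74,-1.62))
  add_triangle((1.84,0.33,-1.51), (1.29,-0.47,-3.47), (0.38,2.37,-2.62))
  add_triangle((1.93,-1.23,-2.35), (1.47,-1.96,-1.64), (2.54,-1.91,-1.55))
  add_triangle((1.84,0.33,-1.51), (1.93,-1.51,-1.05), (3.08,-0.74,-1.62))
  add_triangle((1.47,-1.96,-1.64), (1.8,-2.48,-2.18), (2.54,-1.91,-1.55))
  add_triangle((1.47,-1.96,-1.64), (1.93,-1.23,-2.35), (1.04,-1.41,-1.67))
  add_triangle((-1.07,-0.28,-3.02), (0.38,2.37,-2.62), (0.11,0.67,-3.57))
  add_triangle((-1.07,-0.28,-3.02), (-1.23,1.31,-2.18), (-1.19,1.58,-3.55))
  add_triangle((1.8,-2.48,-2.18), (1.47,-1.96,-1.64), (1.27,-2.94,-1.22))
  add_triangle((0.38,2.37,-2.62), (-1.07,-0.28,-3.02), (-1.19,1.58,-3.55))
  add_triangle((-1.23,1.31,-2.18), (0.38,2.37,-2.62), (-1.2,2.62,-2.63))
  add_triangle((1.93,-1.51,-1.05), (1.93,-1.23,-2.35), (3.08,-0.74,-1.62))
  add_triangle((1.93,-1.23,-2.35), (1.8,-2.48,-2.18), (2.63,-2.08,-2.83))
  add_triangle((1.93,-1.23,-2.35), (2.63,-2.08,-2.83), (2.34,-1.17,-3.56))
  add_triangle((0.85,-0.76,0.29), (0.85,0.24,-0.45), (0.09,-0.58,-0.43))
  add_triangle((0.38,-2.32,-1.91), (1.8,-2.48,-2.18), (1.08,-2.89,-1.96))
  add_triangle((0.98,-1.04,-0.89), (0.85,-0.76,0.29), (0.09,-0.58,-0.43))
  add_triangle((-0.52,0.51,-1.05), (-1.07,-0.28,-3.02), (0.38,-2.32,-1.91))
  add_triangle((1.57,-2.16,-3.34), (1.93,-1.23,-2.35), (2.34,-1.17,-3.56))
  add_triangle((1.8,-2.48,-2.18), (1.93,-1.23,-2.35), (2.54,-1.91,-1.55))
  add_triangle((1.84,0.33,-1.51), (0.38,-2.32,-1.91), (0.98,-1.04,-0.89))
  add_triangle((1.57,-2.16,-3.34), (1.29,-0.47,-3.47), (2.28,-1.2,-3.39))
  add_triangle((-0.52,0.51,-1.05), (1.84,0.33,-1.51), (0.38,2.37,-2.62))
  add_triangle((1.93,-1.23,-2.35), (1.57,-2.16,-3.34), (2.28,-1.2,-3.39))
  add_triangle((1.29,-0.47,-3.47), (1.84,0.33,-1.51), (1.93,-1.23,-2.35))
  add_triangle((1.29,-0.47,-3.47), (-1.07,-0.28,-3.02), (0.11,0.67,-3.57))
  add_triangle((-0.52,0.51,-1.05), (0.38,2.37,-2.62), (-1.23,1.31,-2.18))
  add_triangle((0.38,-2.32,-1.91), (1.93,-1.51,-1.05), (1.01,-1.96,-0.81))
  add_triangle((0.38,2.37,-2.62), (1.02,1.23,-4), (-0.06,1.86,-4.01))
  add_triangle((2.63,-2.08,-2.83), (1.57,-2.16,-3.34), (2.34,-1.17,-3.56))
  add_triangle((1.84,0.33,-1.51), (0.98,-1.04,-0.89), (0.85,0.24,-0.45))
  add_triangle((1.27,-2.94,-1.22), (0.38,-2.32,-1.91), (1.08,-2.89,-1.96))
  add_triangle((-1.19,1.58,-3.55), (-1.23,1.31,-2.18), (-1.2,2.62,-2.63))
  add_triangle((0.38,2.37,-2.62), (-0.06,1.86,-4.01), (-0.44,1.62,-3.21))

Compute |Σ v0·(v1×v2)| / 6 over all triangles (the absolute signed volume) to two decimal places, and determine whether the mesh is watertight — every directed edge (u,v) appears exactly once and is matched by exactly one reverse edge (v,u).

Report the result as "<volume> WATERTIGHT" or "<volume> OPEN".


17.46 WATERTIGHT

Per-triangle v0·(v1×v2)/6:
  t1: +0.9356
  t2: +0.2440
  t3: +0.1273
  t4: +0.7174
  t5: -0.0451
  t6: -0.0273
  t7: -0.2180
  t8: -1.3772
  t9: +0.6665
  t10: -0.1114
  t11: +0.0395
  t12: +1.3059
  t13: -0.5414
  t14: +2.6386
  t15: +0.0124
  t16: -0.7835
  t17: +0.5512
  t18: +0.3666
  t19: +0.0963
  t20: +0.9992
  t21: -0.0781
  t22: +0.7766
  t23: -0.2606
  t24: -0.0851
  t25: +0.6432
  t26: +0.2184
  t27: +0.7423
  t28: +2.1986
  t29: -0.4937
  t30: -0.3050
  t31: +0.0370
  t32: -0.1689
  t33: +1.1490
  t34: +0.4913
  t35: +0.0563
  t36: +1.1680
  t37: -0.6198
  t38: +0.7032
  t39: -0.1581
  t40: +0.0539
  t41: -0.1176
  t42: +0.2584
  t43: +0.0760
  t44: -0.1634
  t45: -0.4127
  t46: +0.6603
  t47: -0.5330
  t48: +0.8664
  t49: -0.6154
  t50: +0.3452
  t51: +1.0007
  t52: +1.3720
  t53: -0.1026
  t54: +0.4714
  t55: +1.0086
  t56: +0.9119
  t57: -0.0900
  t58: +0.1538
  t59: +0.3641
  t60: +0.3392
Σ = +17.4588 → |volume| = 17.46

Directed edges: 180 total, each appears once with its reverse present → watertight.


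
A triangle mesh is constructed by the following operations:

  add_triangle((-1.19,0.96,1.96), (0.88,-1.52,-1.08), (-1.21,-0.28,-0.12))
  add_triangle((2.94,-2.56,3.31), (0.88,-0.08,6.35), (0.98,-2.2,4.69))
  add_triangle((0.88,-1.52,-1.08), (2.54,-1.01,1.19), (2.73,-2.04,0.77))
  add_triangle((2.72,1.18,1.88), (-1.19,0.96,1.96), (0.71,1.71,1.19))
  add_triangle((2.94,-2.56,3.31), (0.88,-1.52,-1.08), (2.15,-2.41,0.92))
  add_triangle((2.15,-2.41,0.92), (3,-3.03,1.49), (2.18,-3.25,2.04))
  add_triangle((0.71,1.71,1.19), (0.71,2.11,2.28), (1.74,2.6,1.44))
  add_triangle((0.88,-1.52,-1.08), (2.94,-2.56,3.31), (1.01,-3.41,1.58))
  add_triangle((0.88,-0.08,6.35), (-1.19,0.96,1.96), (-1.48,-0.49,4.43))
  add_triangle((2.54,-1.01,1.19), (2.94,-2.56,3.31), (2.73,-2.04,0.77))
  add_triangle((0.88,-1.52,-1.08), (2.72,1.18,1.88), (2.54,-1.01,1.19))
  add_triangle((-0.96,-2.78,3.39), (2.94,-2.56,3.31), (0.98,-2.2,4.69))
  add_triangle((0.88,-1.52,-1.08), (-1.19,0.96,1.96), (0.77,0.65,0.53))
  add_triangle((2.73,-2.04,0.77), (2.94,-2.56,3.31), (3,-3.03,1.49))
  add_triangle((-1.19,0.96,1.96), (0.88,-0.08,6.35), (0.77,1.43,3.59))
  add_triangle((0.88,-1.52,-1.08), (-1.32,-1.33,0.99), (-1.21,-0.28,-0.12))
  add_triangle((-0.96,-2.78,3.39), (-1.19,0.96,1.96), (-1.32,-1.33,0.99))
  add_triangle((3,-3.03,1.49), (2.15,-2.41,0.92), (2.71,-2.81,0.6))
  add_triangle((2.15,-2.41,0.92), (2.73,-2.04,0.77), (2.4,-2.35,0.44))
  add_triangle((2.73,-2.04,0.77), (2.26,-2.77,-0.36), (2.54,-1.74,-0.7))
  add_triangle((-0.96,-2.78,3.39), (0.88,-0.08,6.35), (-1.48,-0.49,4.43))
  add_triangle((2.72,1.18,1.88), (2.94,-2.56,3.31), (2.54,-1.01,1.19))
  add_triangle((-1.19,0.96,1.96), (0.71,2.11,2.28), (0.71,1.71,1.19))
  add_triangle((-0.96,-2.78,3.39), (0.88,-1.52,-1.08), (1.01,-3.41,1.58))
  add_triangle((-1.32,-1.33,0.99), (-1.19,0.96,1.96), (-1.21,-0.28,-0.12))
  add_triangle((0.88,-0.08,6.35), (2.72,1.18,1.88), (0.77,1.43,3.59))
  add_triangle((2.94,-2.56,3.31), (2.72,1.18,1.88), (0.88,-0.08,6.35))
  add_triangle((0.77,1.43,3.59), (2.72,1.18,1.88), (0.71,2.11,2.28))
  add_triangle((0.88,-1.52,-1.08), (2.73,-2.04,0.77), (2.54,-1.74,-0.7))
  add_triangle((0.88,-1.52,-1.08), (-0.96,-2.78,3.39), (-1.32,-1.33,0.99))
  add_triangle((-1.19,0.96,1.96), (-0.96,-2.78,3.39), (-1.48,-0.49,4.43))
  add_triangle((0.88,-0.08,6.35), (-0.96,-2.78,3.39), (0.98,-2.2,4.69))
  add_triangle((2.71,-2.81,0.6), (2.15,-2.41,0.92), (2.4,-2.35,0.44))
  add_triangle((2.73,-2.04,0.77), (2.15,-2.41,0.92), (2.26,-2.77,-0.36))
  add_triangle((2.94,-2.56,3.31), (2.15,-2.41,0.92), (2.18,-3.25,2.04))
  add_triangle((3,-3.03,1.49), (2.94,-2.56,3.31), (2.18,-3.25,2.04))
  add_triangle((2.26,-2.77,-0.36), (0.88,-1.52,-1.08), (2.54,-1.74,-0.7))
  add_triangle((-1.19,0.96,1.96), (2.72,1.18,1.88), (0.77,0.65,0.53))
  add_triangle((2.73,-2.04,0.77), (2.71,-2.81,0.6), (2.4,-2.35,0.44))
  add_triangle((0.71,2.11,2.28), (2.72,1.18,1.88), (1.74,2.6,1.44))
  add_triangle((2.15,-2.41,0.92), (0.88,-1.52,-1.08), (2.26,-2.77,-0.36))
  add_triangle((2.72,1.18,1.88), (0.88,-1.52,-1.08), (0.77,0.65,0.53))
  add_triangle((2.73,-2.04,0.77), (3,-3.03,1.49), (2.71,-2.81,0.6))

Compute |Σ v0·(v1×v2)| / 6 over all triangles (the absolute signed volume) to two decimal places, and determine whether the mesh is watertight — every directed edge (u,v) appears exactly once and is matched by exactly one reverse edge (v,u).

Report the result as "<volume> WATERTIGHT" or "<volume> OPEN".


Per-triangle v0·(v1×v2)/6:
  t1: -0.4315
  t2: +4.7425
  t3: +0.3508
  t4: -1.3005
  t5: +0.0084
  t6: +0.1916
  t7: +0.1353
  t8: +2.7312
  t9: +2.8538
  t10: +1.0806
  t11: +1.1287
  t12: +3.4047
  t13: -0.3821
  t14: +0.7834
  t15: +2.5660
  t16: +0.6308
  t17: +1.6939
  t18: +0.0836
  t19: -0.1660
  t20: +0.7685
  t21: +5.4090
  t22: +2.2069
  t23: +0.3063
  t24: +1.2951
  t25: +0.7086
  t26: +3.4928
  t27: +9.7159
  t28: +1.6089
  t29: -0.6513
  t30: +1.5812
  t31: +0.8004
  t32: +4.1958
  t33: -0.0203
  t34: +0.5189
  t35: -0.8847
  t36: +1.1654
  t37: +0.5352
  t38: +0.4000
  t39: +0.0430
  t40: +1.3028
  t41: +0.1302
  t42: +0.2437
  t43: +0.2889
Σ = +55.2664 → |volume| = 55.27

Directed edges: 129 total; 9 unmatched, e.g. (0.71,1.71,1.19)→(2.72,1.18,1.88) → open.

55.27 OPEN


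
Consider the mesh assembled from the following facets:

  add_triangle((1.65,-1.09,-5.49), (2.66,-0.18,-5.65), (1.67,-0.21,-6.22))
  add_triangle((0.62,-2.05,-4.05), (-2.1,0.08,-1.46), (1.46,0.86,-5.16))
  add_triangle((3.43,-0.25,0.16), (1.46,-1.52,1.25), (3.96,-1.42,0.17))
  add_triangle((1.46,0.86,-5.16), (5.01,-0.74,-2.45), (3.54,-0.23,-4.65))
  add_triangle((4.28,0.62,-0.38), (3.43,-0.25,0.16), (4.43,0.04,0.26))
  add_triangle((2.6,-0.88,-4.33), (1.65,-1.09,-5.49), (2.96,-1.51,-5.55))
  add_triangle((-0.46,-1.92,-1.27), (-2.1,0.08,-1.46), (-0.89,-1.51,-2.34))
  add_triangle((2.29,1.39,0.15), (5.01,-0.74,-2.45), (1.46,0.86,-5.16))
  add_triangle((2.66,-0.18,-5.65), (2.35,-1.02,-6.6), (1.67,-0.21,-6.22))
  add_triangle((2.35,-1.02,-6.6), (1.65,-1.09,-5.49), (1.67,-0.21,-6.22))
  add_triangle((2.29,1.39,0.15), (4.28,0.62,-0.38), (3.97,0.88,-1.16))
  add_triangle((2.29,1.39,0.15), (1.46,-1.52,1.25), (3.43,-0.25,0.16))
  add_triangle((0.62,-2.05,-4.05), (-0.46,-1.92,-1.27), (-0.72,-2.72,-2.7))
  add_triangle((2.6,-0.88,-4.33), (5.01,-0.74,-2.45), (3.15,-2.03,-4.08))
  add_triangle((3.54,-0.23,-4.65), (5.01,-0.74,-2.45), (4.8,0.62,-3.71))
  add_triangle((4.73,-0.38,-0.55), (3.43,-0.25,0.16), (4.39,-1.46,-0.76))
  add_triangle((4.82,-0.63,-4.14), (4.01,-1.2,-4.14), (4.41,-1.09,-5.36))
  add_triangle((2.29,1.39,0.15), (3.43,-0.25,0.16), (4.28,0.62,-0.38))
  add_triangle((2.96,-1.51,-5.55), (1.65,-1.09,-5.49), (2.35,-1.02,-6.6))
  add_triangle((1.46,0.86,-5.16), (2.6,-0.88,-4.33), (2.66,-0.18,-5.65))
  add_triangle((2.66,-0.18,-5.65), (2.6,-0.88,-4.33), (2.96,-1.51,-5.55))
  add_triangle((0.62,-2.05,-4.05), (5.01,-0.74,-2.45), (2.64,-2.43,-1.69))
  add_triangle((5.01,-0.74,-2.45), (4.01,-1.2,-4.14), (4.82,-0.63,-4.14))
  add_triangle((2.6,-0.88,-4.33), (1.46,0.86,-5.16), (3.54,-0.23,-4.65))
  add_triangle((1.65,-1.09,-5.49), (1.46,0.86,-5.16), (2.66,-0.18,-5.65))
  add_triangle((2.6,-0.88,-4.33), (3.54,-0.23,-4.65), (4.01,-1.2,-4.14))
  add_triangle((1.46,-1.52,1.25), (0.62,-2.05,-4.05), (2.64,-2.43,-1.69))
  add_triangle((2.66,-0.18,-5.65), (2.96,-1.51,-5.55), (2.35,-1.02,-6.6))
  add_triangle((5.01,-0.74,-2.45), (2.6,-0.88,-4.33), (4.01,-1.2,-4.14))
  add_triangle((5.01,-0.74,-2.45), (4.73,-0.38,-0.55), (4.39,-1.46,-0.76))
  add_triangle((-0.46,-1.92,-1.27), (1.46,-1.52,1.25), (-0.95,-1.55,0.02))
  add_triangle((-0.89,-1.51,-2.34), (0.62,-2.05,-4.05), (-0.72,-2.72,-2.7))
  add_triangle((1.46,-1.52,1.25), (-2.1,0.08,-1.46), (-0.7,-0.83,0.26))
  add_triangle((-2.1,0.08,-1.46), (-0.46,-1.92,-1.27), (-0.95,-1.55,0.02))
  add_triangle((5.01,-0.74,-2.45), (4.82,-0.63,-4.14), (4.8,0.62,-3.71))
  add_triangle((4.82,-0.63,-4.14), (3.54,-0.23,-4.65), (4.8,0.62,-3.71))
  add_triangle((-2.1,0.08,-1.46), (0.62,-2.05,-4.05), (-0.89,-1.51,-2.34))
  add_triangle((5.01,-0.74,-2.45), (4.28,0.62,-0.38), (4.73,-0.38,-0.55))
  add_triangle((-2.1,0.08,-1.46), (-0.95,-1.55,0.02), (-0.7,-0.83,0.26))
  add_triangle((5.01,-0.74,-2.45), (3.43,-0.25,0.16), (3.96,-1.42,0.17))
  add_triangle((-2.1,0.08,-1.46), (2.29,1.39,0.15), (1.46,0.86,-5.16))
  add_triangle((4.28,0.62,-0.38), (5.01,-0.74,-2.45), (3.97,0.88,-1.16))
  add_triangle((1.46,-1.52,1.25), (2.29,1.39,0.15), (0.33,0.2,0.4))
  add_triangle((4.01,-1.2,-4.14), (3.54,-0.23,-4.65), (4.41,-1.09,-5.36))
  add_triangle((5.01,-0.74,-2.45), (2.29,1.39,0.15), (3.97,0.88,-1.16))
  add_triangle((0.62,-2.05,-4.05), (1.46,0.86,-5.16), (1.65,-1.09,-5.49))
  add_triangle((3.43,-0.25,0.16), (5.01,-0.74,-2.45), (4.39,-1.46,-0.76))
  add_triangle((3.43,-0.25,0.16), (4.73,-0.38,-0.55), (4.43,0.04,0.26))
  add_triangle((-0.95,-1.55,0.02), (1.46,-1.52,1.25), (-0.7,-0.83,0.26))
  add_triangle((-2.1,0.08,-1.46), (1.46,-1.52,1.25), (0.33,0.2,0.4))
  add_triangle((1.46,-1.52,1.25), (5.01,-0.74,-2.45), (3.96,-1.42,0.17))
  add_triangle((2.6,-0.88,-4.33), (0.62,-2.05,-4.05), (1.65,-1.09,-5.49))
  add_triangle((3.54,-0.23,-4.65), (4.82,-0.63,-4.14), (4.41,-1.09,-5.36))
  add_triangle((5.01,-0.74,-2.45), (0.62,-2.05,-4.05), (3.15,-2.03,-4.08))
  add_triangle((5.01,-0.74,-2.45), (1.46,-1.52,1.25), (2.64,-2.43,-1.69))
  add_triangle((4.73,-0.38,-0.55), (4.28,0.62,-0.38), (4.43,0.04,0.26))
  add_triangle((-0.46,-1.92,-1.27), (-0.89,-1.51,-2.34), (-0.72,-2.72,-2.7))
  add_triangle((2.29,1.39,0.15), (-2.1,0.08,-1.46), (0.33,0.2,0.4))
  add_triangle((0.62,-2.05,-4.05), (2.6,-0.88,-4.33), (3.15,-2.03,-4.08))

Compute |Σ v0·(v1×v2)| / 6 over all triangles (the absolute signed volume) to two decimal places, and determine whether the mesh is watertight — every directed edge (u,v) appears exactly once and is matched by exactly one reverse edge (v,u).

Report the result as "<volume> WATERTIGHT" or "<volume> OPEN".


Per-triangle v0·(v1×v2)/6:
  t1: -1.0739
  t2: +5.8156
  t3: +0.7763
  t4: +1.5343
  t5: -0.1487
  t6: -0.4609
  t7: +0.6538
  t8: +7.5565
  t9: +0.9511
  t10: +0.3966
  t11: +0.6864
  t12: +1.0868
  t13: +0.3792
  t14: +2.9444
  t15: -2.9058
  t16: +0.4828
  t17: +0.5666
  t18: +0.5389
  t19: +0.4801
  t20: -0.1357
  t21: +0.4623
  t22: +5.7300
  t23: +1.0538
  t24: +1.8755
  t25: +1.7369
  t26: +0.9800
  t27: +1.7051
  t28: +1.2153
  t29: -0.6496
  t30: +1.5638
  t31: +1.0278
  t32: +0.8912
  t33: -0.3122
  t34: +0.9890
  t35: +1.8853
  t36: +1.6899
  t37: +1.2006
  t38: +1.3876
  t39: +0.2105
  t40: +1.7326
  t41: +2.7306
  t42: +1.2804
  t43: +0.3474
  t44: -0.2945
  t45: -0.4272
  t46: +1.1333
  t47: -1.5423
  t48: +0.1588
  t49: +0.2148
  t50: +0.1049
  t51: +0.9248
  t52: +1.4915
  t53: +0.9579
  t54: -0.7425
  t55: +3.7801
  t56: +0.5522
  t57: +0.1229
  t58: +0.1955
  t59: +2.1900
Σ = +59.6786 → |volume| = 59.68

Directed edges: 177 total; 3 unmatched, e.g. (0.62,-2.05,-4.05)→(-0.46,-1.92,-1.27) → open.

59.68 OPEN
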